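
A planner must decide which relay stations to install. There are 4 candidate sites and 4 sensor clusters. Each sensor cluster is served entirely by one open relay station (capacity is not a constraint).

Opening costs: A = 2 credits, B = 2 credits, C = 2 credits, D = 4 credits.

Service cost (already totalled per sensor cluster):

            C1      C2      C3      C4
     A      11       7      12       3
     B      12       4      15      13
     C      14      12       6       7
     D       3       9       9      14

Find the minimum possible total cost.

For any fixed open set, each sensor cluster goes to its cheapest open site; total = fixed + service.
{A, B, C, D}: C1→D 3, C2→B 4, C3→C 6, C4→A 3. Service 16; fixed 10; total 26.
{A, B, D}: C1→D 3, C2→B 4, C3→D 9, C4→A 3. Service 19; fixed 8; total 27.
{A, C, D}: service 19 + fixed 8 = 27
{A}: service 33 + fixed 2 = 35
No other subset beats 26.

Minimum total cost: 26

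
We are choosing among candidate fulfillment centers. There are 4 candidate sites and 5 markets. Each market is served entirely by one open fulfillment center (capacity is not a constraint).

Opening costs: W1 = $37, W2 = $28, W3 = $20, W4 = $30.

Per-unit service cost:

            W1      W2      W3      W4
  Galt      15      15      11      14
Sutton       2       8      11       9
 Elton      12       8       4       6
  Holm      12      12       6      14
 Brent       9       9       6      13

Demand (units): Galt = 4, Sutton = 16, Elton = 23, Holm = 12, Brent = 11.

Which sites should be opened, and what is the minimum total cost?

Open W1 and W3; minimum total cost 363.

For any fixed open set, each market goes to its cheapest open site; total = fixed + service.
{W1, W3}: Galt→W3 11·4=44, Sutton→W1 2·16=32, Elton→W3 4·23=92, Holm→W3 6·12=72, Brent→W3 6·11=66. Service 306; fixed 57; total 363.
{W1, W2, W3}: service 306 + fixed 85 = 391
{W1, W3, W4}: Galt→W3 11·4=44, Sutton→W1 2·16=32, Elton→W3 4·23=92, Holm→W3 6·12=72, Brent→W3 6·11=66. Service 306; fixed 87; total 393.
{W1, W2, W3, W4}: service 306 + fixed 115 = 421
No other subset beats 363.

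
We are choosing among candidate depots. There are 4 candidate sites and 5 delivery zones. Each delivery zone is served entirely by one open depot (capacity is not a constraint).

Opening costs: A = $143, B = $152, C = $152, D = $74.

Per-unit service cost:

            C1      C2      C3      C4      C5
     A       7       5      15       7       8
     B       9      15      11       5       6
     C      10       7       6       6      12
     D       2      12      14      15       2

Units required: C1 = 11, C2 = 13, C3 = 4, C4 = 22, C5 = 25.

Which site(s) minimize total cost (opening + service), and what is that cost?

For any fixed open set, each delivery zone goes to its cheapest open site; total = fixed + service.
{C, D}: C1→D 2·11=22, C2→C 7·13=91, C3→C 6·4=24, C4→C 6·22=132, C5→D 2·25=50. Service 319; fixed 226; total 545.
{A, D}: C1→D 2·11=22, C2→A 5·13=65, C3→D 14·4=56, C4→A 7·22=154, C5→D 2·25=50. Service 347; fixed 217; total 564.
{B, D}: C1→D 2·11=22, C2→D 12·13=156, C3→B 11·4=44, C4→B 5·22=110, C5→D 2·25=50. Service 382; fixed 226; total 608.
{A, B, C, D}: service 271 + fixed 521 = 792
No other subset beats 545.

Open C and D; minimum total cost 545.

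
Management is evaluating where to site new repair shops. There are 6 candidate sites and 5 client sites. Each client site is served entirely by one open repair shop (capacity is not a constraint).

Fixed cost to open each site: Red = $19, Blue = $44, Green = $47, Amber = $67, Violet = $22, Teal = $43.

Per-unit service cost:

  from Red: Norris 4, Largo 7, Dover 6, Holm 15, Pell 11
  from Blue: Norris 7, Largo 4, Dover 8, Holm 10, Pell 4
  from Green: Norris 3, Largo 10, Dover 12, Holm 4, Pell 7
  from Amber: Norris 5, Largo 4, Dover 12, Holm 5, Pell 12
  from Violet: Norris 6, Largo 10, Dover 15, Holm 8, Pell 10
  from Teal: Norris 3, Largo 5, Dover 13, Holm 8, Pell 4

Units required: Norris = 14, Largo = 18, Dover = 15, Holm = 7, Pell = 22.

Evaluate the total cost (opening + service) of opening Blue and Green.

Each client site is assigned to its cheapest site among the open ones.
{Blue, Green}: Norris→Green 3·14=42, Largo→Blue 4·18=72, Dover→Blue 8·15=120, Holm→Green 4·7=28, Pell→Blue 4·22=88. Service 350; fixed 91; total 441.

Total cost: 441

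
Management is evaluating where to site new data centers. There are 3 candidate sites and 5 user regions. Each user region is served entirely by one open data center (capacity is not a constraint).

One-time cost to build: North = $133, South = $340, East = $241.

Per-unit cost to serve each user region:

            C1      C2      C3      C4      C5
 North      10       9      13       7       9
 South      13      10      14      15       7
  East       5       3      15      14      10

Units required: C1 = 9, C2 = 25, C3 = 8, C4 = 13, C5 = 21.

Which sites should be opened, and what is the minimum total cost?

For any fixed open set, each user region goes to its cheapest open site; total = fixed + service.
{North}: C1→North 10·9=90, C2→North 9·25=225, C3→North 13·8=104, C4→North 7·13=91, C5→North 9·21=189. Service 699; fixed 133; total 832.
{East}: service 632 + fixed 241 = 873
{North, East}: service 504 + fixed 374 = 878
{North, South, East}: service 462 + fixed 714 = 1176
(All 7 nonempty subsets were checked; North only is lowest.)

Open North only; minimum total cost 832.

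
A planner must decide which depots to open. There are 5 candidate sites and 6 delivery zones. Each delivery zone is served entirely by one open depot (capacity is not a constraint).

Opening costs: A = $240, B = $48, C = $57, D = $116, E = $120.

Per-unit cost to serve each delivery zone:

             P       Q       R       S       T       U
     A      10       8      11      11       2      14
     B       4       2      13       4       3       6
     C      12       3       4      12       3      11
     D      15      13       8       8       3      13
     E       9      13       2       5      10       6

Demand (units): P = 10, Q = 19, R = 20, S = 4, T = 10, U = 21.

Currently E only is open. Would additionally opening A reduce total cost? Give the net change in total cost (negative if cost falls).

Current service cost with {E}: 623.
Adding A: each delivery zone re-picks its cheapest; new service cost 448, saving 175.
Extra fixed cost: 240. Net change = 240 − 175 = 65.
(Totals: 743 → 808.)

No — net change +65 (cost rises by 65).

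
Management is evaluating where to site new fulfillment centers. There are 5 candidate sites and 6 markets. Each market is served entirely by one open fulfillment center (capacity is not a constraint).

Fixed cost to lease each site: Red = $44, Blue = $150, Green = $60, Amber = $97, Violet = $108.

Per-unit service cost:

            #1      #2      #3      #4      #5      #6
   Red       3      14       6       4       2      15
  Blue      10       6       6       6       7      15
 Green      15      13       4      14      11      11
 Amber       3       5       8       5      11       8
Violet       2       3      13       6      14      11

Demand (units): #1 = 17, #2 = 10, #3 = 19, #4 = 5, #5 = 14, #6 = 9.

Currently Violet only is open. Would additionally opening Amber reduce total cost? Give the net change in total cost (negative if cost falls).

Current service cost with {Violet}: 636.
Adding Amber: each market re-picks its cheapest; new service cost 467, saving 169.
Extra fixed cost: 97. Net change = 97 − 169 = -72.
(Totals: 744 → 672.)

Yes — net change −72 (cost falls by 72).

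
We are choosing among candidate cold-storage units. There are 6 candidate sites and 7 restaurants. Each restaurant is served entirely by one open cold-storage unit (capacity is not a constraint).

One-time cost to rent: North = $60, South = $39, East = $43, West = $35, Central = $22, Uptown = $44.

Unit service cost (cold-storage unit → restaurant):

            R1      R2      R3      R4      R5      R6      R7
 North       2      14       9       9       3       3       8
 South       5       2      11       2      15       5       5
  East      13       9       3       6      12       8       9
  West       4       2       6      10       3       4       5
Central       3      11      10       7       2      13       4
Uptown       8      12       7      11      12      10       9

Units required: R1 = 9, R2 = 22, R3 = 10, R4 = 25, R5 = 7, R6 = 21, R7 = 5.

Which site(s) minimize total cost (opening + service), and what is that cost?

For any fixed open set, each restaurant goes to its cheapest open site; total = fixed + service.
{North, South, East}: R1→North 2·9=18, R2→South 2·22=44, R3→East 3·10=30, R4→South 2·25=50, R5→North 3·7=21, R6→North 3·21=63, R7→South 5·5=25. Service 251; fixed 142; total 393.
{South, East, Central}: service 290 + fixed 104 = 394
{South, West}: service 320 + fixed 74 = 394
{North, South, East, West, Central, Uptown}: service 239 + fixed 243 = 482
No other subset beats 393.

Open North, South and East; minimum total cost 393.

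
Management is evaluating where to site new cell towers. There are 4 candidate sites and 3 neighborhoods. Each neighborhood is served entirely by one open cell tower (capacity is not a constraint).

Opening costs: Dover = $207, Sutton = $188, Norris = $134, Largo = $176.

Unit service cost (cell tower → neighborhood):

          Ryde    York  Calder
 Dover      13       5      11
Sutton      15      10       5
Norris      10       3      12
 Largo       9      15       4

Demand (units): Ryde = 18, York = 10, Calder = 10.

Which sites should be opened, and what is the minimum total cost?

Open Norris only; minimum total cost 464.

For any fixed open set, each neighborhood goes to its cheapest open site; total = fixed + service.
{Norris}: Ryde→Norris 10·18=180, York→Norris 3·10=30, Calder→Norris 12·10=120. Service 330; fixed 134; total 464.
{Largo}: Ryde→Largo 9·18=162, York→Largo 15·10=150, Calder→Largo 4·10=40. Service 352; fixed 176; total 528.
{Norris, Largo}: service 232 + fixed 310 = 542
{Dover, Sutton, Norris, Largo}: Ryde→Largo 9·18=162, York→Norris 3·10=30, Calder→Largo 4·10=40. Service 232; fixed 705; total 937.
No other subset beats 464.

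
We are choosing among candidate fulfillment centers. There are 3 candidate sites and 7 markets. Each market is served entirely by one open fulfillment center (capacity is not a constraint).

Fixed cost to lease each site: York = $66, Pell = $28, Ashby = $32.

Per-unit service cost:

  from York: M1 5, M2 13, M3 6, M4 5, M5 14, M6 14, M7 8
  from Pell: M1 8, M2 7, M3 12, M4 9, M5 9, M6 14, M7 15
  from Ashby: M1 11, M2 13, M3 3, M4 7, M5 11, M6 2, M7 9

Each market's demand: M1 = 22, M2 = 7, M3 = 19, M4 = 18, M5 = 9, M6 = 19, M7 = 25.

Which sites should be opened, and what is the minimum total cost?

For any fixed open set, each market goes to its cheapest open site; total = fixed + service.
{York, Pell, Ashby}: M1→York 5·22=110, M2→Pell 7·7=49, M3→Ashby 3·19=57, M4→York 5·18=90, M5→Pell 9·9=81, M6→Ashby 2·19=38, M7→York 8·25=200. Service 625; fixed 126; total 751.
{York, Ashby}: service 685 + fixed 98 = 783
{Pell, Ashby}: service 752 + fixed 60 = 812
{Pell}: service 1337 + fixed 28 = 1365
(All 7 nonempty subsets were checked; York, Pell and Ashby is lowest.)

Open York, Pell and Ashby; minimum total cost 751.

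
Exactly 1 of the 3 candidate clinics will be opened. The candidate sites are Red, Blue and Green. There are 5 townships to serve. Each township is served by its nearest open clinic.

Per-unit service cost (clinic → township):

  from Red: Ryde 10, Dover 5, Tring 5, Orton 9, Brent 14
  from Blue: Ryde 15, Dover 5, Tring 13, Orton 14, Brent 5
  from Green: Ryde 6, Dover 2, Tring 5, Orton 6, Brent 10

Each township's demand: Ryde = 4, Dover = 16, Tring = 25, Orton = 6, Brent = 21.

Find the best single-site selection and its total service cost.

Choose Green only; total service cost 427.

With exactly 1 open, each township uses its cheapest among the chosen.
{Green}: Ryde→Green 6·4=24, Dover→Green 2·16=32, Tring→Green 5·25=125, Orton→Green 6·6=36, Brent→Green 10·21=210. Service cost 427.
{Red}: service cost 593
{Blue}: service cost 654
Among all 3 size-1 choices, {Green} is lowest.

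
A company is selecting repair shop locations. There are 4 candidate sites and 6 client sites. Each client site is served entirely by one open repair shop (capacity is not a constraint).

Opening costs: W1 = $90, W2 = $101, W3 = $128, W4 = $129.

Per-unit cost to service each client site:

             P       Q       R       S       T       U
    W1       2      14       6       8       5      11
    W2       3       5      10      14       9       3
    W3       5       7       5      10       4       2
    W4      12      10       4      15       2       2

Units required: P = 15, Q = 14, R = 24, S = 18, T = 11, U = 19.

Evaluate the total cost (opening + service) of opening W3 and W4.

Total cost: 766

Each client site is assigned to its cheapest site among the open ones.
{W3, W4}: P→W3 5·15=75, Q→W3 7·14=98, R→W4 4·24=96, S→W3 10·18=180, T→W4 2·11=22, U→W3 2·19=38. Service 509; fixed 257; total 766.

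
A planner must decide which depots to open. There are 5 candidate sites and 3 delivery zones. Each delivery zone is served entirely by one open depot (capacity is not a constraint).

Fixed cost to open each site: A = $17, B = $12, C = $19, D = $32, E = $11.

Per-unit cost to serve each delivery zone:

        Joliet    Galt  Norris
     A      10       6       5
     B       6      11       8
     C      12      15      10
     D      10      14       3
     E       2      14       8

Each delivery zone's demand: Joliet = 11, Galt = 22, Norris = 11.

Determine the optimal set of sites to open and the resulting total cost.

Open A and E; minimum total cost 237.

For any fixed open set, each delivery zone goes to its cheapest open site; total = fixed + service.
{A, E}: Joliet→E 2·11=22, Galt→A 6·22=132, Norris→A 5·11=55. Service 209; fixed 28; total 237.
{A, D, E}: service 187 + fixed 60 = 247
{A, B, E}: service 209 + fixed 40 = 249
{A, B, C, D, E}: service 187 + fixed 91 = 278
No other subset beats 237.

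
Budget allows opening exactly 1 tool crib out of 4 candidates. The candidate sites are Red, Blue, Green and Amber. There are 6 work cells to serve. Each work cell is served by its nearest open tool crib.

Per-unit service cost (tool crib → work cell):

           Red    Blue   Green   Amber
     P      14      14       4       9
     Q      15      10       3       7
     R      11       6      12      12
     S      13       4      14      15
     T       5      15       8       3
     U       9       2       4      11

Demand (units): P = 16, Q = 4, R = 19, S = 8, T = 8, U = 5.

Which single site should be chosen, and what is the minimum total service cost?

Choose Green only; total service cost 500.

With exactly 1 open, each work cell uses its cheapest among the chosen.
{Green}: P→Green 4·16=64, Q→Green 3·4=12, R→Green 12·19=228, S→Green 14·8=112, T→Green 8·8=64, U→Green 4·5=20. Service cost 500.
{Blue}: service cost 540
{Amber}: service cost 599
Among all 4 size-1 choices, {Green} is lowest.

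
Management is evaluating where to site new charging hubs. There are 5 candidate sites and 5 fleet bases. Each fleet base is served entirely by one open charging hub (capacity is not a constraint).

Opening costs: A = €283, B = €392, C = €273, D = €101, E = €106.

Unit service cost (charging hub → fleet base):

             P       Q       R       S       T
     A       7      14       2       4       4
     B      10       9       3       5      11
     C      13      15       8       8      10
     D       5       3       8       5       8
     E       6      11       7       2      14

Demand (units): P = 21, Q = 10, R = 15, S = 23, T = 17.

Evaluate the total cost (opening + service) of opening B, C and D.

Total cost: 1197

Each fleet base is assigned to its cheapest site among the open ones.
{B, C, D}: P→D 5·21=105, Q→D 3·10=30, R→B 3·15=45, S→B 5·23=115, T→D 8·17=136. Service 431; fixed 766; total 1197.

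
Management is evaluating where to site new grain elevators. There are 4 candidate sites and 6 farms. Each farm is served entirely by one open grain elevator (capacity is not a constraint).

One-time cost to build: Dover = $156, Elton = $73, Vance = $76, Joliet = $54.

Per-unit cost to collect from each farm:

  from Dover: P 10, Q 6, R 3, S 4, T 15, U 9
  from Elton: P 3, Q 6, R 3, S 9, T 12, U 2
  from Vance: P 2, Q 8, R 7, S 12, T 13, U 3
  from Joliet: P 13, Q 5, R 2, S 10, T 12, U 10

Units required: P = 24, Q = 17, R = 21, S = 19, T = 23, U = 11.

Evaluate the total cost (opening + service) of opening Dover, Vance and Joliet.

Each farm is assigned to its cheapest site among the open ones.
{Dover, Vance, Joliet}: P→Vance 2·24=48, Q→Joliet 5·17=85, R→Joliet 2·21=42, S→Dover 4·19=76, T→Joliet 12·23=276, U→Vance 3·11=33. Service 560; fixed 286; total 846.

Total cost: 846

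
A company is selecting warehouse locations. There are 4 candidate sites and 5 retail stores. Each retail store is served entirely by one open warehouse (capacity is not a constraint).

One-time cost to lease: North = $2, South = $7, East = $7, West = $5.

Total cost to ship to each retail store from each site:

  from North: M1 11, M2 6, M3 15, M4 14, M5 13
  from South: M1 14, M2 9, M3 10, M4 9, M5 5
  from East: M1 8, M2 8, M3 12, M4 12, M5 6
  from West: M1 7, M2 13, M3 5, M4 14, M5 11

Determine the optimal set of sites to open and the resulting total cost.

Open North, South and West; minimum total cost 46.

For any fixed open set, each retail store goes to its cheapest open site; total = fixed + service.
{North, South, West}: M1→West 7, M2→North 6, M3→West 5, M4→South 9, M5→South 5. Service 32; fixed 14; total 46.
{South, West}: service 35 + fixed 12 = 47
{North, South}: M1→North 11, M2→North 6, M3→South 10, M4→South 9, M5→South 5. Service 41; fixed 9; total 50.
{North, South, East, West}: M1→West 7, M2→North 6, M3→West 5, M4→South 9, M5→South 5. Service 32; fixed 21; total 53.
No other subset beats 46.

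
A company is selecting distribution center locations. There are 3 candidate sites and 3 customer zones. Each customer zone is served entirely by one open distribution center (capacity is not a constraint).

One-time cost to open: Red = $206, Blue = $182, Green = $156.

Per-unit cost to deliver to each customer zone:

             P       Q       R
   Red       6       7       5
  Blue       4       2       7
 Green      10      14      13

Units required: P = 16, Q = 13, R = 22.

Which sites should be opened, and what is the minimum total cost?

Open Blue only; minimum total cost 426.

For any fixed open set, each customer zone goes to its cheapest open site; total = fixed + service.
{Blue}: P→Blue 4·16=64, Q→Blue 2·13=26, R→Blue 7·22=154. Service 244; fixed 182; total 426.
{Red}: service 297 + fixed 206 = 503
{Blue, Green}: service 244 + fixed 338 = 582
{Red, Blue, Green}: P→Blue 4·16=64, Q→Blue 2·13=26, R→Red 5·22=110. Service 200; fixed 544; total 744.
No other subset beats 426.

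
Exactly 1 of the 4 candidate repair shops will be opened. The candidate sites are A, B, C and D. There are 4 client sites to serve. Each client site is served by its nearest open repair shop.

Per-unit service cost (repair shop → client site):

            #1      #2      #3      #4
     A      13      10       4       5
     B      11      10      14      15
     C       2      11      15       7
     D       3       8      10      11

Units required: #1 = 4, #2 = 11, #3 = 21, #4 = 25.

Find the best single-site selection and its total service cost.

With exactly 1 open, each client site uses its cheapest among the chosen.
{A}: #1→A 13·4=52, #2→A 10·11=110, #3→A 4·21=84, #4→A 5·25=125. Service cost 371.
{D}: service cost 585
{C}: service cost 619
Among all 4 size-1 choices, {A} is lowest.

Choose A only; total service cost 371.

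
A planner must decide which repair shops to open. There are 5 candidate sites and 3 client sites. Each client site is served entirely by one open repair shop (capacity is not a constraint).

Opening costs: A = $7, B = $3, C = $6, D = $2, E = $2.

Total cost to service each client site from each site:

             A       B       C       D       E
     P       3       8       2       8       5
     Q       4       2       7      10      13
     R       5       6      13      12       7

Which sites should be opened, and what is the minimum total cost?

For any fixed open set, each client site goes to its cheapest open site; total = fixed + service.
{B, E}: P→E 5, Q→B 2, R→B 6. Service 13; fixed 5; total 18.
{A}: P→A 3, Q→A 4, R→A 5. Service 12; fixed 7; total 19.
{B}: P→B 8, Q→B 2, R→B 6. Service 16; fixed 3; total 19.
{A, B, C, D, E}: service 9 + fixed 20 = 29
No other subset beats 18.

Open B and E; minimum total cost 18.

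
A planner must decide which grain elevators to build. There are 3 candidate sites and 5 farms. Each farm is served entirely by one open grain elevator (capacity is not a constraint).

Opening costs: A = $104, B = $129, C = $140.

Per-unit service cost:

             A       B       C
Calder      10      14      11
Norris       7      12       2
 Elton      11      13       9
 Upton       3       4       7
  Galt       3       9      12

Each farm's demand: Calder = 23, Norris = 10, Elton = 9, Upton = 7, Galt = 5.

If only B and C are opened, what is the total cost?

Total cost: 696

Each farm is assigned to its cheapest site among the open ones.
{B, C}: Calder→C 11·23=253, Norris→C 2·10=20, Elton→C 9·9=81, Upton→B 4·7=28, Galt→B 9·5=45. Service 427; fixed 269; total 696.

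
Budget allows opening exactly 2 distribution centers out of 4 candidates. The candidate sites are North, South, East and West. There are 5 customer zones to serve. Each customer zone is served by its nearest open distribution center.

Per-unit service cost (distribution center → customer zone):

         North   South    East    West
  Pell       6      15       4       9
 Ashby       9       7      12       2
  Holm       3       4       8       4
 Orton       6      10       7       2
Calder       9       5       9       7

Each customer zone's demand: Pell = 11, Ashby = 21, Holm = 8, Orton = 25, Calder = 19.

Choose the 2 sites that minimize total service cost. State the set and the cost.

Choose East and West; total service cost 301.

With exactly 2 open, each customer zone uses its cheapest among the chosen.
{East, West}: Pell→East 4·11=44, Ashby→West 2·21=42, Holm→West 4·8=32, Orton→West 2·25=50, Calder→West 7·19=133. Service cost 301.
{North, West}: service cost 315
{South, West}: service cost 318
Among all 6 size-2 choices, {East, West} is lowest.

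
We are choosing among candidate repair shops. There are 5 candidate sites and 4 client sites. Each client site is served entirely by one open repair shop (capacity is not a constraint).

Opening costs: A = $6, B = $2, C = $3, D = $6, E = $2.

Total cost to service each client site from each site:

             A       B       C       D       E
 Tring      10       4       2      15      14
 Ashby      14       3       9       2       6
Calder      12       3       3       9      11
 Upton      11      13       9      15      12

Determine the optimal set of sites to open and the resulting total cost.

For any fixed open set, each client site goes to its cheapest open site; total = fixed + service.
{B, C}: Tring→C 2, Ashby→B 3, Calder→B 3, Upton→C 9. Service 17; fixed 5; total 22.
{B, C, E}: Tring→C 2, Ashby→B 3, Calder→B 3, Upton→C 9. Service 17; fixed 7; total 24.
{B}: Tring→B 4, Ashby→B 3, Calder→B 3, Upton→B 13. Service 23; fixed 2; total 25.
{A, B, C, D, E}: service 16 + fixed 19 = 35
No other subset beats 22.

Open B and C; minimum total cost 22.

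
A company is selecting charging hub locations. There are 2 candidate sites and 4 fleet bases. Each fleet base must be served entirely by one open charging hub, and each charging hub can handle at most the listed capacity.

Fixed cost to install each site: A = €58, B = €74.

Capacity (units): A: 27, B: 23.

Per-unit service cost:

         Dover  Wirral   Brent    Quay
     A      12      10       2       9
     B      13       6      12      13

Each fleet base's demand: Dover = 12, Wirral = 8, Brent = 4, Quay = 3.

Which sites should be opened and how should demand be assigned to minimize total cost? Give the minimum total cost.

Minimum total cost: 317

Open {A}: Dover→A 12·12=144, Wirral→A 10·8=80, Brent→A 2·4=8, Quay→A 9·3=27.
Loads: A carries 27/27. Service 259; fixed 58; total 317.
Next best feasible plan costs 359.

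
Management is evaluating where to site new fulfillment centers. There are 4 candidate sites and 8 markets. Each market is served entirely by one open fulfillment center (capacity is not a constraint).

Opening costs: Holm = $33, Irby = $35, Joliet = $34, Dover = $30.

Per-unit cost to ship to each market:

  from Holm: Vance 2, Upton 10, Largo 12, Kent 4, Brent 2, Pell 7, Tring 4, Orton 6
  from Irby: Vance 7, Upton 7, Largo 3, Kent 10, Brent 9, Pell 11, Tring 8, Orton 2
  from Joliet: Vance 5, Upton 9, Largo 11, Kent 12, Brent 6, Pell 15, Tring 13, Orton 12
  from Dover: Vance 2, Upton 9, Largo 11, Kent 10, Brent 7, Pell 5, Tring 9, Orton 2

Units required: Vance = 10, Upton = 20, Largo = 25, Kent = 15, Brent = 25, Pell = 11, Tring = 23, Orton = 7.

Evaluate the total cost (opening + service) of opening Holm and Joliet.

Each market is assigned to its cheapest site among the open ones.
{Holm, Joliet}: Vance→Holm 2·10=20, Upton→Joliet 9·20=180, Largo→Joliet 11·25=275, Kent→Holm 4·15=60, Brent→Holm 2·25=50, Pell→Holm 7·11=77, Tring→Holm 4·23=92, Orton→Holm 6·7=42. Service 796; fixed 67; total 863.

Total cost: 863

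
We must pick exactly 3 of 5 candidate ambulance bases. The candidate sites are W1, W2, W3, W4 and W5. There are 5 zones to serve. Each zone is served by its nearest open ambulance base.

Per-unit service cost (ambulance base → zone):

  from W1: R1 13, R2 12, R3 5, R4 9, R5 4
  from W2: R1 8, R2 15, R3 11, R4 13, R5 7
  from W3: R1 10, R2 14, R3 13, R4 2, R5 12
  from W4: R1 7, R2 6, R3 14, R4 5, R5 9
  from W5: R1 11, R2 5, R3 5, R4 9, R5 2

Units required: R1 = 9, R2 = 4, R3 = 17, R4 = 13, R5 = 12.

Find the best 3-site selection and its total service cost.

With exactly 3 open, each zone uses its cheapest among the chosen.
{W3, W4, W5}: R1→W4 7·9=63, R2→W5 5·4=20, R3→W5 5·17=85, R4→W3 2·13=26, R5→W5 2·12=24. Service cost 218.
{W2, W3, W5}: service cost 227
{W1, W3, W5}: service cost 245
Among all 10 size-3 choices, {W3, W4, W5} is lowest.

Choose W3, W4 and W5; total service cost 218.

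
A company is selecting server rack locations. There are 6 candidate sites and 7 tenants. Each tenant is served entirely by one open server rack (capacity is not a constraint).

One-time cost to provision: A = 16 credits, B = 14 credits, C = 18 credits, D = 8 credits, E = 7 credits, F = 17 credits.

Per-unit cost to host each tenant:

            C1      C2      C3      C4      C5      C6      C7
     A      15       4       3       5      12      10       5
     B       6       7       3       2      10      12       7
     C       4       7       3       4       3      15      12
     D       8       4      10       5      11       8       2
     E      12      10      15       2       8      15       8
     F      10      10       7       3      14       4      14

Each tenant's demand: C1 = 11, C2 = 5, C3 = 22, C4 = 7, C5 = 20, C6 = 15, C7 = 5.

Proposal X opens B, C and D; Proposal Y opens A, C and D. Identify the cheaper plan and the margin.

Proposal X is cheaper by 16.

Proposal X: {B, C, D}: C1→C 4·11=44, C2→D 4·5=20, C3→B 3·22=66, C4→B 2·7=14, C5→C 3·20=60, C6→D 8·15=120, C7→D 2·5=10. Service 334; fixed 40; total 374.
Proposal Y: {A, C, D}: C1→C 4·11=44, C2→A 4·5=20, C3→A 3·22=66, C4→C 4·7=28, C5→C 3·20=60, C6→D 8·15=120, C7→D 2·5=10. Service 348; fixed 42; total 390.
Difference: |374 − 390| = 16.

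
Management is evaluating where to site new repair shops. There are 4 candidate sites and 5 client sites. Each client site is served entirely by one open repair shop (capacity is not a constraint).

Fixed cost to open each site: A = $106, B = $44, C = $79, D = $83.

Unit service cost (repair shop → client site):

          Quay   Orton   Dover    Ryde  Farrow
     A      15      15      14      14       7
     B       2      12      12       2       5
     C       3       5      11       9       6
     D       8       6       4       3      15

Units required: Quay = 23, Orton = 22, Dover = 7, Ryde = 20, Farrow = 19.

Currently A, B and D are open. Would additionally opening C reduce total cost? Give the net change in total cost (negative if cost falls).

No — net change +57 (cost rises by 57).

Current service cost with {A, B, D}: 341.
Adding C: each client site re-picks its cheapest; new service cost 319, saving 22.
Extra fixed cost: 79. Net change = 79 − 22 = 57.
(Totals: 574 → 631.)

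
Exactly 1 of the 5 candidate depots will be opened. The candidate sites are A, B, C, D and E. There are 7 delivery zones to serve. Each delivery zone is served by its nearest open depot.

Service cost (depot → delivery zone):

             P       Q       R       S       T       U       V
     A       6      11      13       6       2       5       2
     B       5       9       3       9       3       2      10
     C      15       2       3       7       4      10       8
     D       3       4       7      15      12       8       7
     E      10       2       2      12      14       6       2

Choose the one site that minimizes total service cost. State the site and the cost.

With exactly 1 open, each delivery zone uses its cheapest among the chosen.
{B}: P→B 5, Q→B 9, R→B 3, S→B 9, T→B 3, U→B 2, V→B 10. Service cost 41.
{A}: service cost 45
{E}: service cost 48
Among all 5 size-1 choices, {B} is lowest.

Choose B only; total service cost 41.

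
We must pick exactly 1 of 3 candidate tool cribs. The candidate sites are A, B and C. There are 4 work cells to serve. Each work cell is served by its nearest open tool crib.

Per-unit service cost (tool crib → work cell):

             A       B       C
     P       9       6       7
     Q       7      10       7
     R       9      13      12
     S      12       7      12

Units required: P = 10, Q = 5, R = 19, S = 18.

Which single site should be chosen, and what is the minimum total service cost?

Choose B only; total service cost 483.

With exactly 1 open, each work cell uses its cheapest among the chosen.
{B}: P→B 6·10=60, Q→B 10·5=50, R→B 13·19=247, S→B 7·18=126. Service cost 483.
{A}: service cost 512
{C}: service cost 549
Among all 3 size-1 choices, {B} is lowest.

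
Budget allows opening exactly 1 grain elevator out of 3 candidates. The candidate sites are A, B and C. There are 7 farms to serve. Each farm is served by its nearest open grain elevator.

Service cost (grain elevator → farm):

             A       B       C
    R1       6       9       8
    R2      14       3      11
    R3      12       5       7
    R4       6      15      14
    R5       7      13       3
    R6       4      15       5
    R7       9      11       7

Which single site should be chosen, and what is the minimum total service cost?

With exactly 1 open, each farm uses its cheapest among the chosen.
{C}: R1→C 8, R2→C 11, R3→C 7, R4→C 14, R5→C 3, R6→C 5, R7→C 7. Service cost 55.
{A}: service cost 58
{B}: service cost 71
Among all 3 size-1 choices, {C} is lowest.

Choose C only; total service cost 55.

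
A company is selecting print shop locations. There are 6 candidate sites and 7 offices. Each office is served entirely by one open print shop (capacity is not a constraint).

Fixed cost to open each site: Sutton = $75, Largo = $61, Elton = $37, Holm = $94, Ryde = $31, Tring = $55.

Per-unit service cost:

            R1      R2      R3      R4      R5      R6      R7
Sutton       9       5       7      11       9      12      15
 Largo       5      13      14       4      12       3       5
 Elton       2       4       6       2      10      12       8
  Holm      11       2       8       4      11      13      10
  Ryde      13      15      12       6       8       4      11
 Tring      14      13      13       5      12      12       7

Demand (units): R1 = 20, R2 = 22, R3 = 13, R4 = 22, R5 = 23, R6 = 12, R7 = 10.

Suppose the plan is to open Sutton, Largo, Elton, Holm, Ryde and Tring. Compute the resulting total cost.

Each office is assigned to its cheapest site among the open ones.
{Sutton, Largo, Elton, Holm, Ryde, Tring}: R1→Elton 2·20=40, R2→Holm 2·22=44, R3→Elton 6·13=78, R4→Elton 2·22=44, R5→Ryde 8·23=184, R6→Largo 3·12=36, R7→Largo 5·10=50. Service 476; fixed 353; total 829.

Total cost: 829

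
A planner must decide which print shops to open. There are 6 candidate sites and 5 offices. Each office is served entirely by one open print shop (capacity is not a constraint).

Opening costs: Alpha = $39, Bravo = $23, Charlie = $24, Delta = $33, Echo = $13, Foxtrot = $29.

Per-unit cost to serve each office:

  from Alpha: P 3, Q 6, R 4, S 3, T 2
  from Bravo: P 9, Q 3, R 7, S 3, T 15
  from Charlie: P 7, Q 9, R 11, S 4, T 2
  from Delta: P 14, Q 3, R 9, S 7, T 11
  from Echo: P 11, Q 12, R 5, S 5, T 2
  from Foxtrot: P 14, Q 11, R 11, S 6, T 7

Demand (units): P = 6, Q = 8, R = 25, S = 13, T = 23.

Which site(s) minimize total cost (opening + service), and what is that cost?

For any fixed open set, each office goes to its cheapest open site; total = fixed + service.
{Alpha, Bravo}: P→Alpha 3·6=18, Q→Bravo 3·8=24, R→Alpha 4·25=100, S→Alpha 3·13=39, T→Alpha 2·23=46. Service 227; fixed 62; total 289.
{Alpha}: P→Alpha 3·6=18, Q→Alpha 6·8=48, R→Alpha 4·25=100, S→Alpha 3·13=39, T→Alpha 2·23=46. Service 251; fixed 39; total 290.
{Alpha, Delta}: service 227 + fixed 72 = 299
{Alpha, Bravo, Charlie, Delta, Echo, Foxtrot}: P→Alpha 3·6=18, Q→Bravo 3·8=24, R→Alpha 4·25=100, S→Alpha 3·13=39, T→Alpha 2·23=46. Service 227; fixed 161; total 388.
No other subset beats 289.

Open Alpha and Bravo; minimum total cost 289.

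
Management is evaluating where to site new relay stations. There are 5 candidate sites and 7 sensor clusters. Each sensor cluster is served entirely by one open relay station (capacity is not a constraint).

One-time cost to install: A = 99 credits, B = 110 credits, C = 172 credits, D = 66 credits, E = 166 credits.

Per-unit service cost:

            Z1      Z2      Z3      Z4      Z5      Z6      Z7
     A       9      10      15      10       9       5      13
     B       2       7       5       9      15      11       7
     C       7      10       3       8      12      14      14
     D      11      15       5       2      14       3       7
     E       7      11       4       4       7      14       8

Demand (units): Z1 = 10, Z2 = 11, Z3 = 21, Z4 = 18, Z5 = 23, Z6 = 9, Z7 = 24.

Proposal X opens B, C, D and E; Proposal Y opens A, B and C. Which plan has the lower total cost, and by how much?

Proposal X is cheaper by 39.

Proposal X: {B, C, D, E}: Z1→B 2·10=20, Z2→B 7·11=77, Z3→C 3·21=63, Z4→D 2·18=36, Z5→E 7·23=161, Z6→D 3·9=27, Z7→B 7·24=168. Service 552; fixed 514; total 1066.
Proposal Y: {A, B, C}: Z1→B 2·10=20, Z2→B 7·11=77, Z3→C 3·21=63, Z4→C 8·18=144, Z5→A 9·23=207, Z6→A 5·9=45, Z7→B 7·24=168. Service 724; fixed 381; total 1105.
Difference: |1066 − 1105| = 39.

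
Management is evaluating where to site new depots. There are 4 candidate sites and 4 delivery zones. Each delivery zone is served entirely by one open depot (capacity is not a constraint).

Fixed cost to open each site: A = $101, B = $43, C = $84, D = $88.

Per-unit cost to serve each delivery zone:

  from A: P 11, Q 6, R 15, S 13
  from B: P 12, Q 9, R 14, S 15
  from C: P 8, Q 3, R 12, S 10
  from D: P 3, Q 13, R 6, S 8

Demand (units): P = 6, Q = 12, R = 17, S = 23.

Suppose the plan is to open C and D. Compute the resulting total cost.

Each delivery zone is assigned to its cheapest site among the open ones.
{C, D}: P→D 3·6=18, Q→C 3·12=36, R→D 6·17=102, S→D 8·23=184. Service 340; fixed 172; total 512.

Total cost: 512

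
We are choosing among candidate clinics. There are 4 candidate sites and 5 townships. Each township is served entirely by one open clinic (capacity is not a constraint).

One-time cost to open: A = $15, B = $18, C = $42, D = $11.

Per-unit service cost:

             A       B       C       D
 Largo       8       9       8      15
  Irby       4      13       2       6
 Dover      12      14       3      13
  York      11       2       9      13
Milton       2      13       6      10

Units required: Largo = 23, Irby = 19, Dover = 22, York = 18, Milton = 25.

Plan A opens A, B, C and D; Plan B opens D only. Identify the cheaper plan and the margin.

Plan A: {A, B, C, D}: Largo→A 8·23=184, Irby→C 2·19=38, Dover→C 3·22=66, York→B 2·18=36, Milton→A 2·25=50. Service 374; fixed 86; total 460.
Plan B: {D}: Largo→D 15·23=345, Irby→D 6·19=114, Dover→D 13·22=286, York→D 13·18=234, Milton→D 10·25=250. Service 1229; fixed 11; total 1240.
Difference: |460 − 1240| = 780.

Plan A is cheaper by 780.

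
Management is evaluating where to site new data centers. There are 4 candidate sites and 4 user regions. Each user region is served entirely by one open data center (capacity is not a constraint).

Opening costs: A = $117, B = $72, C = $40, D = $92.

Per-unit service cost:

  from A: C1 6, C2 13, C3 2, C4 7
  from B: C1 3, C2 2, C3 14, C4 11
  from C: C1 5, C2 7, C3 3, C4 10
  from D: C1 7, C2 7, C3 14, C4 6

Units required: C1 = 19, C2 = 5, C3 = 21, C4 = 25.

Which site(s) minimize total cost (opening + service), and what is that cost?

Open A and B; minimum total cost 473.

For any fixed open set, each user region goes to its cheapest open site; total = fixed + service.
{A, B}: C1→B 3·19=57, C2→B 2·5=10, C3→A 2·21=42, C4→A 7·25=175. Service 284; fixed 189; total 473.
{C, D}: service 343 + fixed 132 = 475
{C}: service 443 + fixed 40 = 483
{A, B, C, D}: service 259 + fixed 321 = 580
No other subset beats 473.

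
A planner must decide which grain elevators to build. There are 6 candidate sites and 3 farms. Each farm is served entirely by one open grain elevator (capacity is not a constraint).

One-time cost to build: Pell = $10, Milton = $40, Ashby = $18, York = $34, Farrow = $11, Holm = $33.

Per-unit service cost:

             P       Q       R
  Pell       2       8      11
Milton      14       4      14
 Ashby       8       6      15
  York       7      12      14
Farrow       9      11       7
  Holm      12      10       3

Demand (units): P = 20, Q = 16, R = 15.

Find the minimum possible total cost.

For any fixed open set, each farm goes to its cheapest open site; total = fixed + service.
{Pell, Milton, Holm}: P→Pell 2·20=40, Q→Milton 4·16=64, R→Holm 3·15=45. Service 149; fixed 83; total 232.
{Pell, Ashby, Holm}: service 181 + fixed 61 = 242
{Pell, Milton, Farrow, Holm}: P→Pell 2·20=40, Q→Milton 4·16=64, R→Holm 3·15=45. Service 149; fixed 94; total 243.
{Pell, Milton, Ashby, York, Farrow, Holm}: service 149 + fixed 146 = 295
No other subset beats 232.

Minimum total cost: 232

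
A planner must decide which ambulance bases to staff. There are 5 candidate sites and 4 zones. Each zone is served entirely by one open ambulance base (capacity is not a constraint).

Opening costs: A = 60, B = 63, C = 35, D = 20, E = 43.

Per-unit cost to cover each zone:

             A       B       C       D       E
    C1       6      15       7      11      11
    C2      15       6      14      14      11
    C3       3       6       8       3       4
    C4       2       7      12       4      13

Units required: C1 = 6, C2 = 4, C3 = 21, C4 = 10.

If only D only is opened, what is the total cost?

Total cost: 245

Each zone is assigned to its cheapest site among the open ones.
{D}: C1→D 11·6=66, C2→D 14·4=56, C3→D 3·21=63, C4→D 4·10=40. Service 225; fixed 20; total 245.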